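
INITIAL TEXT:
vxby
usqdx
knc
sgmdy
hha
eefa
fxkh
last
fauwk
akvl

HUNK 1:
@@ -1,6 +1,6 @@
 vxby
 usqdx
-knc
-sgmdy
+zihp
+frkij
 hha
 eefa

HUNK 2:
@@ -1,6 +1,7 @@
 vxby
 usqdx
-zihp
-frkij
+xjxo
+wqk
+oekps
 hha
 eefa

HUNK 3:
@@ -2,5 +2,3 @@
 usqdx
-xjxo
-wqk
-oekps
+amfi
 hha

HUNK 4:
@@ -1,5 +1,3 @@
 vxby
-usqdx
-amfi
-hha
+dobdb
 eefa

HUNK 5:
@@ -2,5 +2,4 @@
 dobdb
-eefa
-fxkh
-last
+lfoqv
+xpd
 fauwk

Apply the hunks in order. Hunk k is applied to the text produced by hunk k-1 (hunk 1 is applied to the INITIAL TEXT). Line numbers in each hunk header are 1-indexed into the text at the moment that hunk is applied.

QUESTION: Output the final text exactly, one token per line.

Answer: vxby
dobdb
lfoqv
xpd
fauwk
akvl

Derivation:
Hunk 1: at line 1 remove [knc,sgmdy] add [zihp,frkij] -> 10 lines: vxby usqdx zihp frkij hha eefa fxkh last fauwk akvl
Hunk 2: at line 1 remove [zihp,frkij] add [xjxo,wqk,oekps] -> 11 lines: vxby usqdx xjxo wqk oekps hha eefa fxkh last fauwk akvl
Hunk 3: at line 2 remove [xjxo,wqk,oekps] add [amfi] -> 9 lines: vxby usqdx amfi hha eefa fxkh last fauwk akvl
Hunk 4: at line 1 remove [usqdx,amfi,hha] add [dobdb] -> 7 lines: vxby dobdb eefa fxkh last fauwk akvl
Hunk 5: at line 2 remove [eefa,fxkh,last] add [lfoqv,xpd] -> 6 lines: vxby dobdb lfoqv xpd fauwk akvl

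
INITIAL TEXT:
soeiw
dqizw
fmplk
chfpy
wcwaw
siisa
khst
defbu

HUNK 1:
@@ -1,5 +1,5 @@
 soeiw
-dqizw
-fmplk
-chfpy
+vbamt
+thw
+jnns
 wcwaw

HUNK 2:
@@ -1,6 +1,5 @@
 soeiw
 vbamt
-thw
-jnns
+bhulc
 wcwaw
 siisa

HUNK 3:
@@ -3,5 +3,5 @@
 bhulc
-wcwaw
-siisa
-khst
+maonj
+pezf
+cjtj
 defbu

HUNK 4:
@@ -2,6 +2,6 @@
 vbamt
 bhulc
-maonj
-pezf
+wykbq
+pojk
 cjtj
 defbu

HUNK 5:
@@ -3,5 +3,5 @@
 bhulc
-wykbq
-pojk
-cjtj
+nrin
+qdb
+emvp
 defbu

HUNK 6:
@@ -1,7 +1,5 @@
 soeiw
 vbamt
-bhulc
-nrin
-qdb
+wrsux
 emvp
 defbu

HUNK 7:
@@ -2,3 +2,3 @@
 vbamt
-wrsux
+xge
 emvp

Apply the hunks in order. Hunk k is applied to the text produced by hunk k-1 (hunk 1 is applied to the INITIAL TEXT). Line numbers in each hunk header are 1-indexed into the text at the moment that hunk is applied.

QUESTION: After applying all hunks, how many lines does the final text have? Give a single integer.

Answer: 5

Derivation:
Hunk 1: at line 1 remove [dqizw,fmplk,chfpy] add [vbamt,thw,jnns] -> 8 lines: soeiw vbamt thw jnns wcwaw siisa khst defbu
Hunk 2: at line 1 remove [thw,jnns] add [bhulc] -> 7 lines: soeiw vbamt bhulc wcwaw siisa khst defbu
Hunk 3: at line 3 remove [wcwaw,siisa,khst] add [maonj,pezf,cjtj] -> 7 lines: soeiw vbamt bhulc maonj pezf cjtj defbu
Hunk 4: at line 2 remove [maonj,pezf] add [wykbq,pojk] -> 7 lines: soeiw vbamt bhulc wykbq pojk cjtj defbu
Hunk 5: at line 3 remove [wykbq,pojk,cjtj] add [nrin,qdb,emvp] -> 7 lines: soeiw vbamt bhulc nrin qdb emvp defbu
Hunk 6: at line 1 remove [bhulc,nrin,qdb] add [wrsux] -> 5 lines: soeiw vbamt wrsux emvp defbu
Hunk 7: at line 2 remove [wrsux] add [xge] -> 5 lines: soeiw vbamt xge emvp defbu
Final line count: 5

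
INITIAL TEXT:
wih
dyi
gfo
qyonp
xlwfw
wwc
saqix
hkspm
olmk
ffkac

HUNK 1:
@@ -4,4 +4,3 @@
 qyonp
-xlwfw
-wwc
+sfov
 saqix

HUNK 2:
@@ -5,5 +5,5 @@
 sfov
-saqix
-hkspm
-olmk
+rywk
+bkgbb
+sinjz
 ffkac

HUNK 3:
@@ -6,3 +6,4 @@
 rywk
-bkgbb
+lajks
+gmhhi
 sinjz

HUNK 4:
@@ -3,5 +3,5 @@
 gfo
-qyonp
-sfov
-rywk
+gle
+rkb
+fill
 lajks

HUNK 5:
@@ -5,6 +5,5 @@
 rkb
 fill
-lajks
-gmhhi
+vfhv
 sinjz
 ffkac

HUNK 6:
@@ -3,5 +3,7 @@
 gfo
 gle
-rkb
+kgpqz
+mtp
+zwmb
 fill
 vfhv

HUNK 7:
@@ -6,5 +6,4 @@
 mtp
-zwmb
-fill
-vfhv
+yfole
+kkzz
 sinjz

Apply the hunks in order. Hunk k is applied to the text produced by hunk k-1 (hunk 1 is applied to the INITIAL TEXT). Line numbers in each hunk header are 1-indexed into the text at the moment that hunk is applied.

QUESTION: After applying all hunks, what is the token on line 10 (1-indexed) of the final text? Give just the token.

Answer: ffkac

Derivation:
Hunk 1: at line 4 remove [xlwfw,wwc] add [sfov] -> 9 lines: wih dyi gfo qyonp sfov saqix hkspm olmk ffkac
Hunk 2: at line 5 remove [saqix,hkspm,olmk] add [rywk,bkgbb,sinjz] -> 9 lines: wih dyi gfo qyonp sfov rywk bkgbb sinjz ffkac
Hunk 3: at line 6 remove [bkgbb] add [lajks,gmhhi] -> 10 lines: wih dyi gfo qyonp sfov rywk lajks gmhhi sinjz ffkac
Hunk 4: at line 3 remove [qyonp,sfov,rywk] add [gle,rkb,fill] -> 10 lines: wih dyi gfo gle rkb fill lajks gmhhi sinjz ffkac
Hunk 5: at line 5 remove [lajks,gmhhi] add [vfhv] -> 9 lines: wih dyi gfo gle rkb fill vfhv sinjz ffkac
Hunk 6: at line 3 remove [rkb] add [kgpqz,mtp,zwmb] -> 11 lines: wih dyi gfo gle kgpqz mtp zwmb fill vfhv sinjz ffkac
Hunk 7: at line 6 remove [zwmb,fill,vfhv] add [yfole,kkzz] -> 10 lines: wih dyi gfo gle kgpqz mtp yfole kkzz sinjz ffkac
Final line 10: ffkac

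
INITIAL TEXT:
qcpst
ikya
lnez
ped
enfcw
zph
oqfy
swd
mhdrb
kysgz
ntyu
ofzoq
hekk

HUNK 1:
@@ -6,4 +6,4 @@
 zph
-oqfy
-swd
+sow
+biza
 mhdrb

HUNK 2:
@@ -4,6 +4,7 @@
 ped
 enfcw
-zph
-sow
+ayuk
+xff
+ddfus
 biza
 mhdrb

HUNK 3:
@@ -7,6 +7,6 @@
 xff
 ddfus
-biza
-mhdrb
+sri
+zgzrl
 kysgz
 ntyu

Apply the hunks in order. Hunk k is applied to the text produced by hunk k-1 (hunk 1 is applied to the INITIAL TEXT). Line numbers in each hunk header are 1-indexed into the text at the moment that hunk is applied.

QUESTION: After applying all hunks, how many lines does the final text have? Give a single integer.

Hunk 1: at line 6 remove [oqfy,swd] add [sow,biza] -> 13 lines: qcpst ikya lnez ped enfcw zph sow biza mhdrb kysgz ntyu ofzoq hekk
Hunk 2: at line 4 remove [zph,sow] add [ayuk,xff,ddfus] -> 14 lines: qcpst ikya lnez ped enfcw ayuk xff ddfus biza mhdrb kysgz ntyu ofzoq hekk
Hunk 3: at line 7 remove [biza,mhdrb] add [sri,zgzrl] -> 14 lines: qcpst ikya lnez ped enfcw ayuk xff ddfus sri zgzrl kysgz ntyu ofzoq hekk
Final line count: 14

Answer: 14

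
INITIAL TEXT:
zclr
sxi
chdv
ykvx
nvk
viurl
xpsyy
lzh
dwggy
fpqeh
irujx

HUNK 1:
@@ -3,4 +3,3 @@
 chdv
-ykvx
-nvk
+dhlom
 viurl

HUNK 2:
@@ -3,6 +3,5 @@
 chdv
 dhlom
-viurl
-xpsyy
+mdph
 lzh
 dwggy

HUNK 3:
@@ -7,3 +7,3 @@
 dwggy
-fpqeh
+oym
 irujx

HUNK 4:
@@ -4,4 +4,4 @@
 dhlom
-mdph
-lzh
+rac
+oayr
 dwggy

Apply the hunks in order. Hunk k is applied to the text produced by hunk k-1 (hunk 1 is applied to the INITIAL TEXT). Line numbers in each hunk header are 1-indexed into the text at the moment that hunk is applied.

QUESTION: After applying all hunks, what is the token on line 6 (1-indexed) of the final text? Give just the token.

Hunk 1: at line 3 remove [ykvx,nvk] add [dhlom] -> 10 lines: zclr sxi chdv dhlom viurl xpsyy lzh dwggy fpqeh irujx
Hunk 2: at line 3 remove [viurl,xpsyy] add [mdph] -> 9 lines: zclr sxi chdv dhlom mdph lzh dwggy fpqeh irujx
Hunk 3: at line 7 remove [fpqeh] add [oym] -> 9 lines: zclr sxi chdv dhlom mdph lzh dwggy oym irujx
Hunk 4: at line 4 remove [mdph,lzh] add [rac,oayr] -> 9 lines: zclr sxi chdv dhlom rac oayr dwggy oym irujx
Final line 6: oayr

Answer: oayr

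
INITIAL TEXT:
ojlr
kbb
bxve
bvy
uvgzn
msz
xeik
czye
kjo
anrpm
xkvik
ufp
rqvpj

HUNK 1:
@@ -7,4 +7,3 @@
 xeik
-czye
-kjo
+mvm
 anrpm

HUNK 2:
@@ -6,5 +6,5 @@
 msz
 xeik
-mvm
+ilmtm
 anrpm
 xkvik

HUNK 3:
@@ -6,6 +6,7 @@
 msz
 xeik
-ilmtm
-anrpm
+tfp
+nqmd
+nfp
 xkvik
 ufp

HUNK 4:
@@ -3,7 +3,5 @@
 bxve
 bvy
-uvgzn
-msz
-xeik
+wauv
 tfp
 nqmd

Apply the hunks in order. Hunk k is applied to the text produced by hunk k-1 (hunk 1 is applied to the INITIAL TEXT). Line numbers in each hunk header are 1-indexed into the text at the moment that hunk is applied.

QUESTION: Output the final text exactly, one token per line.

Answer: ojlr
kbb
bxve
bvy
wauv
tfp
nqmd
nfp
xkvik
ufp
rqvpj

Derivation:
Hunk 1: at line 7 remove [czye,kjo] add [mvm] -> 12 lines: ojlr kbb bxve bvy uvgzn msz xeik mvm anrpm xkvik ufp rqvpj
Hunk 2: at line 6 remove [mvm] add [ilmtm] -> 12 lines: ojlr kbb bxve bvy uvgzn msz xeik ilmtm anrpm xkvik ufp rqvpj
Hunk 3: at line 6 remove [ilmtm,anrpm] add [tfp,nqmd,nfp] -> 13 lines: ojlr kbb bxve bvy uvgzn msz xeik tfp nqmd nfp xkvik ufp rqvpj
Hunk 4: at line 3 remove [uvgzn,msz,xeik] add [wauv] -> 11 lines: ojlr kbb bxve bvy wauv tfp nqmd nfp xkvik ufp rqvpj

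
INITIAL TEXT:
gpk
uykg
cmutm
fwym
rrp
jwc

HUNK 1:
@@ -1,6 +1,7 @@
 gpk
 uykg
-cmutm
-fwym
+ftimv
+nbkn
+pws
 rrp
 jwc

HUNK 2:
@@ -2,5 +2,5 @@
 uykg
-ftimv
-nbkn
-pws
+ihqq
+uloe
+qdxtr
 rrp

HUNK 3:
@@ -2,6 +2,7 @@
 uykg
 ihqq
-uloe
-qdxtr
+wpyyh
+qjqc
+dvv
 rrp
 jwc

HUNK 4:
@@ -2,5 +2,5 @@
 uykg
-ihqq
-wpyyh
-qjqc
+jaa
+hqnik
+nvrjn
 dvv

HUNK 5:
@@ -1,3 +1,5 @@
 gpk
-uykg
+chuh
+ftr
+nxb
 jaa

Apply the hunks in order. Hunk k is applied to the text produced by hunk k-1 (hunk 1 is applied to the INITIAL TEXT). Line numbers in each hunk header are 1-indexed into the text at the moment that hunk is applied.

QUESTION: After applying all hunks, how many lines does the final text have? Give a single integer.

Answer: 10

Derivation:
Hunk 1: at line 1 remove [cmutm,fwym] add [ftimv,nbkn,pws] -> 7 lines: gpk uykg ftimv nbkn pws rrp jwc
Hunk 2: at line 2 remove [ftimv,nbkn,pws] add [ihqq,uloe,qdxtr] -> 7 lines: gpk uykg ihqq uloe qdxtr rrp jwc
Hunk 3: at line 2 remove [uloe,qdxtr] add [wpyyh,qjqc,dvv] -> 8 lines: gpk uykg ihqq wpyyh qjqc dvv rrp jwc
Hunk 4: at line 2 remove [ihqq,wpyyh,qjqc] add [jaa,hqnik,nvrjn] -> 8 lines: gpk uykg jaa hqnik nvrjn dvv rrp jwc
Hunk 5: at line 1 remove [uykg] add [chuh,ftr,nxb] -> 10 lines: gpk chuh ftr nxb jaa hqnik nvrjn dvv rrp jwc
Final line count: 10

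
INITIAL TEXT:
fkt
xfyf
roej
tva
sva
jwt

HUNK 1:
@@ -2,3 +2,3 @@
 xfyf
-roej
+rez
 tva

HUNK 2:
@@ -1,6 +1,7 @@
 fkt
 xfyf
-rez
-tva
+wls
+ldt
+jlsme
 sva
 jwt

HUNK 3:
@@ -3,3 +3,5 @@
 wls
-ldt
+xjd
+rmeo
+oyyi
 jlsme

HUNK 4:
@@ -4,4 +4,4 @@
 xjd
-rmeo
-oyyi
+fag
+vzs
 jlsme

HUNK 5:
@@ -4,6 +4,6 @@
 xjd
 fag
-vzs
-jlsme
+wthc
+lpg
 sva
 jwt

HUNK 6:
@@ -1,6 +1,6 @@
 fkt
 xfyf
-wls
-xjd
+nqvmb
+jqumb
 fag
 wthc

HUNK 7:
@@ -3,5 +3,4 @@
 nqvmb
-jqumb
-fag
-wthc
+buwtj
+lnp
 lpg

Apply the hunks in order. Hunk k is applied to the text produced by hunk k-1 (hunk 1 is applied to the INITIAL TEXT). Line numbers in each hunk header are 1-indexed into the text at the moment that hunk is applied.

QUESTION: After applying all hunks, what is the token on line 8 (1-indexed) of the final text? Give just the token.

Answer: jwt

Derivation:
Hunk 1: at line 2 remove [roej] add [rez] -> 6 lines: fkt xfyf rez tva sva jwt
Hunk 2: at line 1 remove [rez,tva] add [wls,ldt,jlsme] -> 7 lines: fkt xfyf wls ldt jlsme sva jwt
Hunk 3: at line 3 remove [ldt] add [xjd,rmeo,oyyi] -> 9 lines: fkt xfyf wls xjd rmeo oyyi jlsme sva jwt
Hunk 4: at line 4 remove [rmeo,oyyi] add [fag,vzs] -> 9 lines: fkt xfyf wls xjd fag vzs jlsme sva jwt
Hunk 5: at line 4 remove [vzs,jlsme] add [wthc,lpg] -> 9 lines: fkt xfyf wls xjd fag wthc lpg sva jwt
Hunk 6: at line 1 remove [wls,xjd] add [nqvmb,jqumb] -> 9 lines: fkt xfyf nqvmb jqumb fag wthc lpg sva jwt
Hunk 7: at line 3 remove [jqumb,fag,wthc] add [buwtj,lnp] -> 8 lines: fkt xfyf nqvmb buwtj lnp lpg sva jwt
Final line 8: jwt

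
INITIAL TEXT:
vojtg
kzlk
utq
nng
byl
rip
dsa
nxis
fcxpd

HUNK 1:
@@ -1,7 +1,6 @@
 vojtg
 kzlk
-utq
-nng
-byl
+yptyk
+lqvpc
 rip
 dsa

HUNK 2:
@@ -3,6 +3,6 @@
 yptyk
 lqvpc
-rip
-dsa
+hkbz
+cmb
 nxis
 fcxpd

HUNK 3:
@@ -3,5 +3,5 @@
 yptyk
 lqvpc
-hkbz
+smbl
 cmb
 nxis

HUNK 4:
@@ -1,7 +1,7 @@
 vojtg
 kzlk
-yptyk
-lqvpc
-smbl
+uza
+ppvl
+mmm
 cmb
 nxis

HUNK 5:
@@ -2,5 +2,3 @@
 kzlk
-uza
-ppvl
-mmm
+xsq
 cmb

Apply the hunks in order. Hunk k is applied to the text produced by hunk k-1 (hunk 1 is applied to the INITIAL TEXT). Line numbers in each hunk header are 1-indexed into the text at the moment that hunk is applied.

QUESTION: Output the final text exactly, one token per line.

Hunk 1: at line 1 remove [utq,nng,byl] add [yptyk,lqvpc] -> 8 lines: vojtg kzlk yptyk lqvpc rip dsa nxis fcxpd
Hunk 2: at line 3 remove [rip,dsa] add [hkbz,cmb] -> 8 lines: vojtg kzlk yptyk lqvpc hkbz cmb nxis fcxpd
Hunk 3: at line 3 remove [hkbz] add [smbl] -> 8 lines: vojtg kzlk yptyk lqvpc smbl cmb nxis fcxpd
Hunk 4: at line 1 remove [yptyk,lqvpc,smbl] add [uza,ppvl,mmm] -> 8 lines: vojtg kzlk uza ppvl mmm cmb nxis fcxpd
Hunk 5: at line 2 remove [uza,ppvl,mmm] add [xsq] -> 6 lines: vojtg kzlk xsq cmb nxis fcxpd

Answer: vojtg
kzlk
xsq
cmb
nxis
fcxpd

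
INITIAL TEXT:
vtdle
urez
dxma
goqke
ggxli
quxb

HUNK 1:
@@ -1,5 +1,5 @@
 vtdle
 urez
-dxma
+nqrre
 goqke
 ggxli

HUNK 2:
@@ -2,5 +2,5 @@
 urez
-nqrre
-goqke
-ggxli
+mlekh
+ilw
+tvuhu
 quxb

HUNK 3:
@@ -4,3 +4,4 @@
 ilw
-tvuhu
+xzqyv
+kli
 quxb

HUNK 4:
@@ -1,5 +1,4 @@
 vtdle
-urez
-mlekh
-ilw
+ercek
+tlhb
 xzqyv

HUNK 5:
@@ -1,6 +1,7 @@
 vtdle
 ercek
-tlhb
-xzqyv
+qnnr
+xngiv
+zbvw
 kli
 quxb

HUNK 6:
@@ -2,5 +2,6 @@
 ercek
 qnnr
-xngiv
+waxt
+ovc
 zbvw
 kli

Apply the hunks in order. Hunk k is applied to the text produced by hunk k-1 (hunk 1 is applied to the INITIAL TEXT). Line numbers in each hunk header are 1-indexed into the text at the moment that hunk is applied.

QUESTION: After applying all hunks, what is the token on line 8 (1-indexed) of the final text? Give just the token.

Answer: quxb

Derivation:
Hunk 1: at line 1 remove [dxma] add [nqrre] -> 6 lines: vtdle urez nqrre goqke ggxli quxb
Hunk 2: at line 2 remove [nqrre,goqke,ggxli] add [mlekh,ilw,tvuhu] -> 6 lines: vtdle urez mlekh ilw tvuhu quxb
Hunk 3: at line 4 remove [tvuhu] add [xzqyv,kli] -> 7 lines: vtdle urez mlekh ilw xzqyv kli quxb
Hunk 4: at line 1 remove [urez,mlekh,ilw] add [ercek,tlhb] -> 6 lines: vtdle ercek tlhb xzqyv kli quxb
Hunk 5: at line 1 remove [tlhb,xzqyv] add [qnnr,xngiv,zbvw] -> 7 lines: vtdle ercek qnnr xngiv zbvw kli quxb
Hunk 6: at line 2 remove [xngiv] add [waxt,ovc] -> 8 lines: vtdle ercek qnnr waxt ovc zbvw kli quxb
Final line 8: quxb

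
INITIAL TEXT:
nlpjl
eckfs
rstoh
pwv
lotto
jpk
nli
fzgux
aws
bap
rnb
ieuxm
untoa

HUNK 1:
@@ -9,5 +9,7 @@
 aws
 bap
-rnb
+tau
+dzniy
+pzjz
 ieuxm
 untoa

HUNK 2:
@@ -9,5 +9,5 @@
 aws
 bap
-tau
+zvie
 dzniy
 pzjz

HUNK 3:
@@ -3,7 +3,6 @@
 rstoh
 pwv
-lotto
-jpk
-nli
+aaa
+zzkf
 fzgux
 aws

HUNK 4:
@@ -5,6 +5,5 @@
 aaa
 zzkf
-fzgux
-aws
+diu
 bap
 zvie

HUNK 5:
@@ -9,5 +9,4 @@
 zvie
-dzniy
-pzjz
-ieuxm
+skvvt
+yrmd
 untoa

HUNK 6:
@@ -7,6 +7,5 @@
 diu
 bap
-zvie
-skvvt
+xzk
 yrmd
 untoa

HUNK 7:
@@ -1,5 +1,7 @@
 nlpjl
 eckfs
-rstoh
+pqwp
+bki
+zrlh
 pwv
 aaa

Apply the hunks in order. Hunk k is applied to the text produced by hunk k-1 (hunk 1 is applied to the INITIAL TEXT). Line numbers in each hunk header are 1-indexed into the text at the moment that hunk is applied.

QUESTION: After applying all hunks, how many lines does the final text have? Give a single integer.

Hunk 1: at line 9 remove [rnb] add [tau,dzniy,pzjz] -> 15 lines: nlpjl eckfs rstoh pwv lotto jpk nli fzgux aws bap tau dzniy pzjz ieuxm untoa
Hunk 2: at line 9 remove [tau] add [zvie] -> 15 lines: nlpjl eckfs rstoh pwv lotto jpk nli fzgux aws bap zvie dzniy pzjz ieuxm untoa
Hunk 3: at line 3 remove [lotto,jpk,nli] add [aaa,zzkf] -> 14 lines: nlpjl eckfs rstoh pwv aaa zzkf fzgux aws bap zvie dzniy pzjz ieuxm untoa
Hunk 4: at line 5 remove [fzgux,aws] add [diu] -> 13 lines: nlpjl eckfs rstoh pwv aaa zzkf diu bap zvie dzniy pzjz ieuxm untoa
Hunk 5: at line 9 remove [dzniy,pzjz,ieuxm] add [skvvt,yrmd] -> 12 lines: nlpjl eckfs rstoh pwv aaa zzkf diu bap zvie skvvt yrmd untoa
Hunk 6: at line 7 remove [zvie,skvvt] add [xzk] -> 11 lines: nlpjl eckfs rstoh pwv aaa zzkf diu bap xzk yrmd untoa
Hunk 7: at line 1 remove [rstoh] add [pqwp,bki,zrlh] -> 13 lines: nlpjl eckfs pqwp bki zrlh pwv aaa zzkf diu bap xzk yrmd untoa
Final line count: 13

Answer: 13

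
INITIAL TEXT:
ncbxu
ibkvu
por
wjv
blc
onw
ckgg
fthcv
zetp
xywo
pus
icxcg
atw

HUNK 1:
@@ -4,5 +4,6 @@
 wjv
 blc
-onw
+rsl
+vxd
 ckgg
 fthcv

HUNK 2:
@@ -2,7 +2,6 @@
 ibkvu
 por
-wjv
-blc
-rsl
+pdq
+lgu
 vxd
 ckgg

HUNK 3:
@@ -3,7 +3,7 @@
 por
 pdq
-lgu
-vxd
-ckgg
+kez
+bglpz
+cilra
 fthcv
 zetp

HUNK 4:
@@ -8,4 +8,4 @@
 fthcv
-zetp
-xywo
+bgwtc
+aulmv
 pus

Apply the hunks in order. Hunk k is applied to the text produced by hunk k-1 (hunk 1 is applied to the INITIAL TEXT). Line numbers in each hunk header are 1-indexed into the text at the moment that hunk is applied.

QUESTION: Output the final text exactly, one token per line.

Hunk 1: at line 4 remove [onw] add [rsl,vxd] -> 14 lines: ncbxu ibkvu por wjv blc rsl vxd ckgg fthcv zetp xywo pus icxcg atw
Hunk 2: at line 2 remove [wjv,blc,rsl] add [pdq,lgu] -> 13 lines: ncbxu ibkvu por pdq lgu vxd ckgg fthcv zetp xywo pus icxcg atw
Hunk 3: at line 3 remove [lgu,vxd,ckgg] add [kez,bglpz,cilra] -> 13 lines: ncbxu ibkvu por pdq kez bglpz cilra fthcv zetp xywo pus icxcg atw
Hunk 4: at line 8 remove [zetp,xywo] add [bgwtc,aulmv] -> 13 lines: ncbxu ibkvu por pdq kez bglpz cilra fthcv bgwtc aulmv pus icxcg atw

Answer: ncbxu
ibkvu
por
pdq
kez
bglpz
cilra
fthcv
bgwtc
aulmv
pus
icxcg
atw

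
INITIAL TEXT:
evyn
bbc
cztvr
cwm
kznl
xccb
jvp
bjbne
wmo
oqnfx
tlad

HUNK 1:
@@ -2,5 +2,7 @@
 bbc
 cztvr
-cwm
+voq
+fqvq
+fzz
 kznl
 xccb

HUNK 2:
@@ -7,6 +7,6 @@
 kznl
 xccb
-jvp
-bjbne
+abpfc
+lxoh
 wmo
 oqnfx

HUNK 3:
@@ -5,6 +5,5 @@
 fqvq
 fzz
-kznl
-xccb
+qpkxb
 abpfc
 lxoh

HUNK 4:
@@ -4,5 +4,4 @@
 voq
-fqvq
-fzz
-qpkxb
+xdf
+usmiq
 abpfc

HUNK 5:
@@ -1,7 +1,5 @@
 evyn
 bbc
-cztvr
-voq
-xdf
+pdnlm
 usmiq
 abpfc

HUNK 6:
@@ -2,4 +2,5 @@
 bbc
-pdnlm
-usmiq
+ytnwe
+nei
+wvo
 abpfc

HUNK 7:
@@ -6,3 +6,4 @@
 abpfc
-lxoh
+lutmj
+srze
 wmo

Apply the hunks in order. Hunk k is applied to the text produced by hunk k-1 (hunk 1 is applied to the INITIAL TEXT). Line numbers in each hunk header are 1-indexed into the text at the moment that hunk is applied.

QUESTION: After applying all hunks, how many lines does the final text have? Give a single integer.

Hunk 1: at line 2 remove [cwm] add [voq,fqvq,fzz] -> 13 lines: evyn bbc cztvr voq fqvq fzz kznl xccb jvp bjbne wmo oqnfx tlad
Hunk 2: at line 7 remove [jvp,bjbne] add [abpfc,lxoh] -> 13 lines: evyn bbc cztvr voq fqvq fzz kznl xccb abpfc lxoh wmo oqnfx tlad
Hunk 3: at line 5 remove [kznl,xccb] add [qpkxb] -> 12 lines: evyn bbc cztvr voq fqvq fzz qpkxb abpfc lxoh wmo oqnfx tlad
Hunk 4: at line 4 remove [fqvq,fzz,qpkxb] add [xdf,usmiq] -> 11 lines: evyn bbc cztvr voq xdf usmiq abpfc lxoh wmo oqnfx tlad
Hunk 5: at line 1 remove [cztvr,voq,xdf] add [pdnlm] -> 9 lines: evyn bbc pdnlm usmiq abpfc lxoh wmo oqnfx tlad
Hunk 6: at line 2 remove [pdnlm,usmiq] add [ytnwe,nei,wvo] -> 10 lines: evyn bbc ytnwe nei wvo abpfc lxoh wmo oqnfx tlad
Hunk 7: at line 6 remove [lxoh] add [lutmj,srze] -> 11 lines: evyn bbc ytnwe nei wvo abpfc lutmj srze wmo oqnfx tlad
Final line count: 11

Answer: 11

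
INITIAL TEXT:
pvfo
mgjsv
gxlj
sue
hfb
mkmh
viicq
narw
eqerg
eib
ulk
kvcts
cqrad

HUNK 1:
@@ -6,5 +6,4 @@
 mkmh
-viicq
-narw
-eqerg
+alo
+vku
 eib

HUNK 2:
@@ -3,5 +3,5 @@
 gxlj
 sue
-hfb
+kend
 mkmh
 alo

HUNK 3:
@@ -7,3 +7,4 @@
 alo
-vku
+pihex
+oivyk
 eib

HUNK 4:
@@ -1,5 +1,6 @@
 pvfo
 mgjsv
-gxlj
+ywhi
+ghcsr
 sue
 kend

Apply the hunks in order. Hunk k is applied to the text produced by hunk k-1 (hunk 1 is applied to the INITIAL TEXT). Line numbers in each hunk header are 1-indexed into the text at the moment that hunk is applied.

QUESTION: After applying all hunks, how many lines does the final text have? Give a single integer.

Hunk 1: at line 6 remove [viicq,narw,eqerg] add [alo,vku] -> 12 lines: pvfo mgjsv gxlj sue hfb mkmh alo vku eib ulk kvcts cqrad
Hunk 2: at line 3 remove [hfb] add [kend] -> 12 lines: pvfo mgjsv gxlj sue kend mkmh alo vku eib ulk kvcts cqrad
Hunk 3: at line 7 remove [vku] add [pihex,oivyk] -> 13 lines: pvfo mgjsv gxlj sue kend mkmh alo pihex oivyk eib ulk kvcts cqrad
Hunk 4: at line 1 remove [gxlj] add [ywhi,ghcsr] -> 14 lines: pvfo mgjsv ywhi ghcsr sue kend mkmh alo pihex oivyk eib ulk kvcts cqrad
Final line count: 14

Answer: 14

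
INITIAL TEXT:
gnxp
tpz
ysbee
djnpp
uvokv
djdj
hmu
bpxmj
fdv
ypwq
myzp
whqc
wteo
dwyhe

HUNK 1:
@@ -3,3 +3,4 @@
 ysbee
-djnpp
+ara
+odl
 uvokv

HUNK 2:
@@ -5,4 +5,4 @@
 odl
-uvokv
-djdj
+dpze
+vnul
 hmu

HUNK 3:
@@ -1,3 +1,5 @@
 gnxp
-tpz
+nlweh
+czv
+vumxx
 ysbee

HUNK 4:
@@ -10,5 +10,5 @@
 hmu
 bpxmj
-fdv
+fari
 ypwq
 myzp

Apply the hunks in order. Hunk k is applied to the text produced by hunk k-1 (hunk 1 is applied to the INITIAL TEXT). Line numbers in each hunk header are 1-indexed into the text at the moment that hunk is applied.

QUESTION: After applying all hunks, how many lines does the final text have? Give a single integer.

Answer: 17

Derivation:
Hunk 1: at line 3 remove [djnpp] add [ara,odl] -> 15 lines: gnxp tpz ysbee ara odl uvokv djdj hmu bpxmj fdv ypwq myzp whqc wteo dwyhe
Hunk 2: at line 5 remove [uvokv,djdj] add [dpze,vnul] -> 15 lines: gnxp tpz ysbee ara odl dpze vnul hmu bpxmj fdv ypwq myzp whqc wteo dwyhe
Hunk 3: at line 1 remove [tpz] add [nlweh,czv,vumxx] -> 17 lines: gnxp nlweh czv vumxx ysbee ara odl dpze vnul hmu bpxmj fdv ypwq myzp whqc wteo dwyhe
Hunk 4: at line 10 remove [fdv] add [fari] -> 17 lines: gnxp nlweh czv vumxx ysbee ara odl dpze vnul hmu bpxmj fari ypwq myzp whqc wteo dwyhe
Final line count: 17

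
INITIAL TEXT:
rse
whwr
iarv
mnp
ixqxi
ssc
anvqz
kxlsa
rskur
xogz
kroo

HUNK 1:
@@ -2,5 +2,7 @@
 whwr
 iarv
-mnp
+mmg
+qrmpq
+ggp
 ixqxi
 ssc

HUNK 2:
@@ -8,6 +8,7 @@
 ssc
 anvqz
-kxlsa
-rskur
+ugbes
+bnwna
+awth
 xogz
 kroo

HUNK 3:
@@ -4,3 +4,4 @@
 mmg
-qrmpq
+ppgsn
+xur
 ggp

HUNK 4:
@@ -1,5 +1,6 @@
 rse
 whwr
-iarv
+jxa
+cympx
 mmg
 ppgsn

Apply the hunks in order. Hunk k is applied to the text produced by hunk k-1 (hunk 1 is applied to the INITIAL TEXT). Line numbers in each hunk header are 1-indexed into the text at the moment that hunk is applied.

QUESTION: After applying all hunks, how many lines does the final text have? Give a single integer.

Answer: 16

Derivation:
Hunk 1: at line 2 remove [mnp] add [mmg,qrmpq,ggp] -> 13 lines: rse whwr iarv mmg qrmpq ggp ixqxi ssc anvqz kxlsa rskur xogz kroo
Hunk 2: at line 8 remove [kxlsa,rskur] add [ugbes,bnwna,awth] -> 14 lines: rse whwr iarv mmg qrmpq ggp ixqxi ssc anvqz ugbes bnwna awth xogz kroo
Hunk 3: at line 4 remove [qrmpq] add [ppgsn,xur] -> 15 lines: rse whwr iarv mmg ppgsn xur ggp ixqxi ssc anvqz ugbes bnwna awth xogz kroo
Hunk 4: at line 1 remove [iarv] add [jxa,cympx] -> 16 lines: rse whwr jxa cympx mmg ppgsn xur ggp ixqxi ssc anvqz ugbes bnwna awth xogz kroo
Final line count: 16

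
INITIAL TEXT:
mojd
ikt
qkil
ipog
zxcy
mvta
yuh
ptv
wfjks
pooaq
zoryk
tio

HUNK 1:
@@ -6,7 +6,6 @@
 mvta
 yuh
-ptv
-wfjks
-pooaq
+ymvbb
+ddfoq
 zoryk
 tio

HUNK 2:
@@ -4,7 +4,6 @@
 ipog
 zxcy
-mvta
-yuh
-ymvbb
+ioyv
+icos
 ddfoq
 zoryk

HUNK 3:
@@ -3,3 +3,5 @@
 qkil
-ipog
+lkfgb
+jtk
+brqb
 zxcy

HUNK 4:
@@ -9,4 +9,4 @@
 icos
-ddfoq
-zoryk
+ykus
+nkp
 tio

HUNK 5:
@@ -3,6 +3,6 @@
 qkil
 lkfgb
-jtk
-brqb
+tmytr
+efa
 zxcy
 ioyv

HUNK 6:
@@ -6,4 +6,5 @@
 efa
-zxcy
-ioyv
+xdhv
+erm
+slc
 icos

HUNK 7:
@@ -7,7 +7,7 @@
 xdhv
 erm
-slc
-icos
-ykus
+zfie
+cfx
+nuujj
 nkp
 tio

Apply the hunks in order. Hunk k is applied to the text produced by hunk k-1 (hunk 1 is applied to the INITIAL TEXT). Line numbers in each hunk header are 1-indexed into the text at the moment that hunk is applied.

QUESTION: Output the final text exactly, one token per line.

Answer: mojd
ikt
qkil
lkfgb
tmytr
efa
xdhv
erm
zfie
cfx
nuujj
nkp
tio

Derivation:
Hunk 1: at line 6 remove [ptv,wfjks,pooaq] add [ymvbb,ddfoq] -> 11 lines: mojd ikt qkil ipog zxcy mvta yuh ymvbb ddfoq zoryk tio
Hunk 2: at line 4 remove [mvta,yuh,ymvbb] add [ioyv,icos] -> 10 lines: mojd ikt qkil ipog zxcy ioyv icos ddfoq zoryk tio
Hunk 3: at line 3 remove [ipog] add [lkfgb,jtk,brqb] -> 12 lines: mojd ikt qkil lkfgb jtk brqb zxcy ioyv icos ddfoq zoryk tio
Hunk 4: at line 9 remove [ddfoq,zoryk] add [ykus,nkp] -> 12 lines: mojd ikt qkil lkfgb jtk brqb zxcy ioyv icos ykus nkp tio
Hunk 5: at line 3 remove [jtk,brqb] add [tmytr,efa] -> 12 lines: mojd ikt qkil lkfgb tmytr efa zxcy ioyv icos ykus nkp tio
Hunk 6: at line 6 remove [zxcy,ioyv] add [xdhv,erm,slc] -> 13 lines: mojd ikt qkil lkfgb tmytr efa xdhv erm slc icos ykus nkp tio
Hunk 7: at line 7 remove [slc,icos,ykus] add [zfie,cfx,nuujj] -> 13 lines: mojd ikt qkil lkfgb tmytr efa xdhv erm zfie cfx nuujj nkp tio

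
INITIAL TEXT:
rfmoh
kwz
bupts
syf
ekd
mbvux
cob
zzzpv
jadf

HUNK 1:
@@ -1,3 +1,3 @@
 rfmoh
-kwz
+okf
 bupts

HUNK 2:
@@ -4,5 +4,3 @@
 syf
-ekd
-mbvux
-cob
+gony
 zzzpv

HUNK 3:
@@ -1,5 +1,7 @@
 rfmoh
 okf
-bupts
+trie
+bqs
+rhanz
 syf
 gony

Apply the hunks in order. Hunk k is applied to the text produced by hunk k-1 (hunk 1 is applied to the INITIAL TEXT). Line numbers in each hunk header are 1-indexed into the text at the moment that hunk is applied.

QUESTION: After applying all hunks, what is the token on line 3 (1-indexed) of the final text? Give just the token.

Hunk 1: at line 1 remove [kwz] add [okf] -> 9 lines: rfmoh okf bupts syf ekd mbvux cob zzzpv jadf
Hunk 2: at line 4 remove [ekd,mbvux,cob] add [gony] -> 7 lines: rfmoh okf bupts syf gony zzzpv jadf
Hunk 3: at line 1 remove [bupts] add [trie,bqs,rhanz] -> 9 lines: rfmoh okf trie bqs rhanz syf gony zzzpv jadf
Final line 3: trie

Answer: trie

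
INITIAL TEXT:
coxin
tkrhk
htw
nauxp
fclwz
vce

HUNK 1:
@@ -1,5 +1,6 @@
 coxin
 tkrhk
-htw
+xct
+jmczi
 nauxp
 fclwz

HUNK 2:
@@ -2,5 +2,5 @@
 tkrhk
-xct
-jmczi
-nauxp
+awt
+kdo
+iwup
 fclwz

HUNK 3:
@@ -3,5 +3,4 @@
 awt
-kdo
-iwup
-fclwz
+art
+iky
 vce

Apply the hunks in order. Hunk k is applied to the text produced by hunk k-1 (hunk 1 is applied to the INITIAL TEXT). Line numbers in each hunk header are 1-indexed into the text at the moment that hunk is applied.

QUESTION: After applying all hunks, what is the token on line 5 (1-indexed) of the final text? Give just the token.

Answer: iky

Derivation:
Hunk 1: at line 1 remove [htw] add [xct,jmczi] -> 7 lines: coxin tkrhk xct jmczi nauxp fclwz vce
Hunk 2: at line 2 remove [xct,jmczi,nauxp] add [awt,kdo,iwup] -> 7 lines: coxin tkrhk awt kdo iwup fclwz vce
Hunk 3: at line 3 remove [kdo,iwup,fclwz] add [art,iky] -> 6 lines: coxin tkrhk awt art iky vce
Final line 5: iky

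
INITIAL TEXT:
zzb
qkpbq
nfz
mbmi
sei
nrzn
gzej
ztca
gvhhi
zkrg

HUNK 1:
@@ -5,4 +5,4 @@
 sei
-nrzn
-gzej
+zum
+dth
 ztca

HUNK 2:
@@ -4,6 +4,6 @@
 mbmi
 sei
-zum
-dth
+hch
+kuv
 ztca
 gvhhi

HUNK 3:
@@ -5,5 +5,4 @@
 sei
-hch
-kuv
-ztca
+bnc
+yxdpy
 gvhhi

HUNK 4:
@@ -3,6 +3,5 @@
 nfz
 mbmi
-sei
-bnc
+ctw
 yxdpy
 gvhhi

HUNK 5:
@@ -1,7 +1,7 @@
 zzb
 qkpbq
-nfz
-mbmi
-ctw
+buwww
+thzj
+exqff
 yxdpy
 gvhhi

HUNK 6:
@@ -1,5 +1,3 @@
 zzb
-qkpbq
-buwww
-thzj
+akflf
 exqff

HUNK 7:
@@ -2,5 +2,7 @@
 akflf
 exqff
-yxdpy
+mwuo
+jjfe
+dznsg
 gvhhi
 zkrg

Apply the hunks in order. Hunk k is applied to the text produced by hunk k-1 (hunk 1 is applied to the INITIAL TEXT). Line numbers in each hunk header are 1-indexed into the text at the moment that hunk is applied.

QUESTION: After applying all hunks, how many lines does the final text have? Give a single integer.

Answer: 8

Derivation:
Hunk 1: at line 5 remove [nrzn,gzej] add [zum,dth] -> 10 lines: zzb qkpbq nfz mbmi sei zum dth ztca gvhhi zkrg
Hunk 2: at line 4 remove [zum,dth] add [hch,kuv] -> 10 lines: zzb qkpbq nfz mbmi sei hch kuv ztca gvhhi zkrg
Hunk 3: at line 5 remove [hch,kuv,ztca] add [bnc,yxdpy] -> 9 lines: zzb qkpbq nfz mbmi sei bnc yxdpy gvhhi zkrg
Hunk 4: at line 3 remove [sei,bnc] add [ctw] -> 8 lines: zzb qkpbq nfz mbmi ctw yxdpy gvhhi zkrg
Hunk 5: at line 1 remove [nfz,mbmi,ctw] add [buwww,thzj,exqff] -> 8 lines: zzb qkpbq buwww thzj exqff yxdpy gvhhi zkrg
Hunk 6: at line 1 remove [qkpbq,buwww,thzj] add [akflf] -> 6 lines: zzb akflf exqff yxdpy gvhhi zkrg
Hunk 7: at line 2 remove [yxdpy] add [mwuo,jjfe,dznsg] -> 8 lines: zzb akflf exqff mwuo jjfe dznsg gvhhi zkrg
Final line count: 8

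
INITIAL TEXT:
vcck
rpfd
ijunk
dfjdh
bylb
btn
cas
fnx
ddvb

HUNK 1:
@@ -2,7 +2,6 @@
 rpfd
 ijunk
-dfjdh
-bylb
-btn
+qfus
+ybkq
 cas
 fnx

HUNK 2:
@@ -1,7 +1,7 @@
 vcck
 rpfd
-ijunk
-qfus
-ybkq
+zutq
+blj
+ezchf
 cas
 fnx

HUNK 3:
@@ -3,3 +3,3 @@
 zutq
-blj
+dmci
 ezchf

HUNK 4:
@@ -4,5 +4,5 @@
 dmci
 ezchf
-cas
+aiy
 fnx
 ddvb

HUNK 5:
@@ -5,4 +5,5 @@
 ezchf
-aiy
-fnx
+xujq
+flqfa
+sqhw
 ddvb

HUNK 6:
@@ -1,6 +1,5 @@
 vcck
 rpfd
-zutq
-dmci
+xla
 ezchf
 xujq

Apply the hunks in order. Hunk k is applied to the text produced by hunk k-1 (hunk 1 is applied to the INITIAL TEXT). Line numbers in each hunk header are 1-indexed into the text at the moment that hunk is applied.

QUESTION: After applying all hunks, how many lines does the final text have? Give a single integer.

Hunk 1: at line 2 remove [dfjdh,bylb,btn] add [qfus,ybkq] -> 8 lines: vcck rpfd ijunk qfus ybkq cas fnx ddvb
Hunk 2: at line 1 remove [ijunk,qfus,ybkq] add [zutq,blj,ezchf] -> 8 lines: vcck rpfd zutq blj ezchf cas fnx ddvb
Hunk 3: at line 3 remove [blj] add [dmci] -> 8 lines: vcck rpfd zutq dmci ezchf cas fnx ddvb
Hunk 4: at line 4 remove [cas] add [aiy] -> 8 lines: vcck rpfd zutq dmci ezchf aiy fnx ddvb
Hunk 5: at line 5 remove [aiy,fnx] add [xujq,flqfa,sqhw] -> 9 lines: vcck rpfd zutq dmci ezchf xujq flqfa sqhw ddvb
Hunk 6: at line 1 remove [zutq,dmci] add [xla] -> 8 lines: vcck rpfd xla ezchf xujq flqfa sqhw ddvb
Final line count: 8

Answer: 8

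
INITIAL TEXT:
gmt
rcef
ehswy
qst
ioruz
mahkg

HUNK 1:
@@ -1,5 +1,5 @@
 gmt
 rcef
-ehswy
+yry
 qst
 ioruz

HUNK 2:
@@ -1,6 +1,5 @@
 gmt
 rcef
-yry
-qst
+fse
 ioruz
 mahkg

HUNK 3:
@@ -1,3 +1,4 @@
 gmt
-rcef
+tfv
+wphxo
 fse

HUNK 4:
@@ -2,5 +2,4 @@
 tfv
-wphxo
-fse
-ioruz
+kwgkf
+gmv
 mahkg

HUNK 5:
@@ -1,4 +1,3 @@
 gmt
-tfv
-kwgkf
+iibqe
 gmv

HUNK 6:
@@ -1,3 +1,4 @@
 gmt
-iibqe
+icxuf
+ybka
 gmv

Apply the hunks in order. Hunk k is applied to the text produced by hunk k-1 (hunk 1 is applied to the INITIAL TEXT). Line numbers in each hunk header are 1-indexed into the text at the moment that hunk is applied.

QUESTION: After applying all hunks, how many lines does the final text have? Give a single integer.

Answer: 5

Derivation:
Hunk 1: at line 1 remove [ehswy] add [yry] -> 6 lines: gmt rcef yry qst ioruz mahkg
Hunk 2: at line 1 remove [yry,qst] add [fse] -> 5 lines: gmt rcef fse ioruz mahkg
Hunk 3: at line 1 remove [rcef] add [tfv,wphxo] -> 6 lines: gmt tfv wphxo fse ioruz mahkg
Hunk 4: at line 2 remove [wphxo,fse,ioruz] add [kwgkf,gmv] -> 5 lines: gmt tfv kwgkf gmv mahkg
Hunk 5: at line 1 remove [tfv,kwgkf] add [iibqe] -> 4 lines: gmt iibqe gmv mahkg
Hunk 6: at line 1 remove [iibqe] add [icxuf,ybka] -> 5 lines: gmt icxuf ybka gmv mahkg
Final line count: 5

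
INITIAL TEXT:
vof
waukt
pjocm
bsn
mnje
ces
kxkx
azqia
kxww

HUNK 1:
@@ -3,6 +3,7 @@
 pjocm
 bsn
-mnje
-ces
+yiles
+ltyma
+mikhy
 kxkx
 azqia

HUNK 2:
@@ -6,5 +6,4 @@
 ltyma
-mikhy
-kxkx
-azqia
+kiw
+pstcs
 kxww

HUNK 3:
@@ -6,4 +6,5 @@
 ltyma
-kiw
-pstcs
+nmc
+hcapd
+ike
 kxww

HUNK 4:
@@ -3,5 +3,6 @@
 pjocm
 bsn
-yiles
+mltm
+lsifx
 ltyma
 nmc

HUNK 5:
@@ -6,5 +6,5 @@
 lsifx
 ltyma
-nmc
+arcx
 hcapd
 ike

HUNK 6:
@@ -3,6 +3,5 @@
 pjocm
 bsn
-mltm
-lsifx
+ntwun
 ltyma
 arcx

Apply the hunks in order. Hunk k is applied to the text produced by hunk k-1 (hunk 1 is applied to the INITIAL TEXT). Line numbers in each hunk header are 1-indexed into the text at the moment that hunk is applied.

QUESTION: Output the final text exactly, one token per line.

Hunk 1: at line 3 remove [mnje,ces] add [yiles,ltyma,mikhy] -> 10 lines: vof waukt pjocm bsn yiles ltyma mikhy kxkx azqia kxww
Hunk 2: at line 6 remove [mikhy,kxkx,azqia] add [kiw,pstcs] -> 9 lines: vof waukt pjocm bsn yiles ltyma kiw pstcs kxww
Hunk 3: at line 6 remove [kiw,pstcs] add [nmc,hcapd,ike] -> 10 lines: vof waukt pjocm bsn yiles ltyma nmc hcapd ike kxww
Hunk 4: at line 3 remove [yiles] add [mltm,lsifx] -> 11 lines: vof waukt pjocm bsn mltm lsifx ltyma nmc hcapd ike kxww
Hunk 5: at line 6 remove [nmc] add [arcx] -> 11 lines: vof waukt pjocm bsn mltm lsifx ltyma arcx hcapd ike kxww
Hunk 6: at line 3 remove [mltm,lsifx] add [ntwun] -> 10 lines: vof waukt pjocm bsn ntwun ltyma arcx hcapd ike kxww

Answer: vof
waukt
pjocm
bsn
ntwun
ltyma
arcx
hcapd
ike
kxww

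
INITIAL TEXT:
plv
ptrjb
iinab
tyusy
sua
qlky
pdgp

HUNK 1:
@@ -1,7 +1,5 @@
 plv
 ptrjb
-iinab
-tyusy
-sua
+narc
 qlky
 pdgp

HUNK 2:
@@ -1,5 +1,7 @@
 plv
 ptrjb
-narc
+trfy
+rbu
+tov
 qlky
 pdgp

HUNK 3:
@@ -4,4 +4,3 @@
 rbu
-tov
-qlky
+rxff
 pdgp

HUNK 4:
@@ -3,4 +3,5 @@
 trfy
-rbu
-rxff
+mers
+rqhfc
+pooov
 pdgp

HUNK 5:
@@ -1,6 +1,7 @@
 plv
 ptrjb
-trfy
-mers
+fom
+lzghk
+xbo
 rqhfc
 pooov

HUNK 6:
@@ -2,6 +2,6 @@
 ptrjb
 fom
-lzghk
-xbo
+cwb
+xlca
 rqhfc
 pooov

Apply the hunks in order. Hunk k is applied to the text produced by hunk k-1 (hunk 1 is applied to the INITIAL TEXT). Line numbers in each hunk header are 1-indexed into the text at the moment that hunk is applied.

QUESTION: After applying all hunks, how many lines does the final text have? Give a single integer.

Answer: 8

Derivation:
Hunk 1: at line 1 remove [iinab,tyusy,sua] add [narc] -> 5 lines: plv ptrjb narc qlky pdgp
Hunk 2: at line 1 remove [narc] add [trfy,rbu,tov] -> 7 lines: plv ptrjb trfy rbu tov qlky pdgp
Hunk 3: at line 4 remove [tov,qlky] add [rxff] -> 6 lines: plv ptrjb trfy rbu rxff pdgp
Hunk 4: at line 3 remove [rbu,rxff] add [mers,rqhfc,pooov] -> 7 lines: plv ptrjb trfy mers rqhfc pooov pdgp
Hunk 5: at line 1 remove [trfy,mers] add [fom,lzghk,xbo] -> 8 lines: plv ptrjb fom lzghk xbo rqhfc pooov pdgp
Hunk 6: at line 2 remove [lzghk,xbo] add [cwb,xlca] -> 8 lines: plv ptrjb fom cwb xlca rqhfc pooov pdgp
Final line count: 8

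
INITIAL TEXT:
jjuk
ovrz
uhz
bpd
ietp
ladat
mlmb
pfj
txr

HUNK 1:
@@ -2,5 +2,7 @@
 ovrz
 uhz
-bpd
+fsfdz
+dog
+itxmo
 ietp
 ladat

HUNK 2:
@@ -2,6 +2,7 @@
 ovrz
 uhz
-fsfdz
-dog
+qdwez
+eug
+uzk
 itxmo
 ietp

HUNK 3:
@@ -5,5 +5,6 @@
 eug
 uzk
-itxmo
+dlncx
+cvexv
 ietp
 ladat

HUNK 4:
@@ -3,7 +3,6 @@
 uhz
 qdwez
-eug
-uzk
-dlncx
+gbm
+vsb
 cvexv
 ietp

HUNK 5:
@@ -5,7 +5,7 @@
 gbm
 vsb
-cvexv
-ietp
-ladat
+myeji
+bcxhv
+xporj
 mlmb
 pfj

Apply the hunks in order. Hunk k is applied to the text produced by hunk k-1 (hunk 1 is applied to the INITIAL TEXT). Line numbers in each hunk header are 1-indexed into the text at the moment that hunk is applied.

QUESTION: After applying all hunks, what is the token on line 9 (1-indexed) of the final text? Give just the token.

Answer: xporj

Derivation:
Hunk 1: at line 2 remove [bpd] add [fsfdz,dog,itxmo] -> 11 lines: jjuk ovrz uhz fsfdz dog itxmo ietp ladat mlmb pfj txr
Hunk 2: at line 2 remove [fsfdz,dog] add [qdwez,eug,uzk] -> 12 lines: jjuk ovrz uhz qdwez eug uzk itxmo ietp ladat mlmb pfj txr
Hunk 3: at line 5 remove [itxmo] add [dlncx,cvexv] -> 13 lines: jjuk ovrz uhz qdwez eug uzk dlncx cvexv ietp ladat mlmb pfj txr
Hunk 4: at line 3 remove [eug,uzk,dlncx] add [gbm,vsb] -> 12 lines: jjuk ovrz uhz qdwez gbm vsb cvexv ietp ladat mlmb pfj txr
Hunk 5: at line 5 remove [cvexv,ietp,ladat] add [myeji,bcxhv,xporj] -> 12 lines: jjuk ovrz uhz qdwez gbm vsb myeji bcxhv xporj mlmb pfj txr
Final line 9: xporj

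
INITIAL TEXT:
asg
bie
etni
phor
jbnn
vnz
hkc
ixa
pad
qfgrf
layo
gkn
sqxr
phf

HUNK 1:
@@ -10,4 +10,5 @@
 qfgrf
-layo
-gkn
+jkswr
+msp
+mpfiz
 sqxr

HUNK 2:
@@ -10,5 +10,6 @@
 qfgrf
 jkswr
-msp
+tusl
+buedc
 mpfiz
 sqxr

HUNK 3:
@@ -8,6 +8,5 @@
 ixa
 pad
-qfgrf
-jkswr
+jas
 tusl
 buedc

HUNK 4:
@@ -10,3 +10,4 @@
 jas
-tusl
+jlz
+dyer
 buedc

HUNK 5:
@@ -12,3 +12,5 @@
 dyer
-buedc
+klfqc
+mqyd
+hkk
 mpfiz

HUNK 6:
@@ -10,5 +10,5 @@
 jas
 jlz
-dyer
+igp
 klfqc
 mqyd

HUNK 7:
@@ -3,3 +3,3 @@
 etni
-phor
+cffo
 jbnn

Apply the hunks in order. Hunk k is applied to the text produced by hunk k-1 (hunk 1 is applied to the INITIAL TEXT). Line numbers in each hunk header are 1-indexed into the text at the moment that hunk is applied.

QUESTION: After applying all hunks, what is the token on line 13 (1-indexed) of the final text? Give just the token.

Answer: klfqc

Derivation:
Hunk 1: at line 10 remove [layo,gkn] add [jkswr,msp,mpfiz] -> 15 lines: asg bie etni phor jbnn vnz hkc ixa pad qfgrf jkswr msp mpfiz sqxr phf
Hunk 2: at line 10 remove [msp] add [tusl,buedc] -> 16 lines: asg bie etni phor jbnn vnz hkc ixa pad qfgrf jkswr tusl buedc mpfiz sqxr phf
Hunk 3: at line 8 remove [qfgrf,jkswr] add [jas] -> 15 lines: asg bie etni phor jbnn vnz hkc ixa pad jas tusl buedc mpfiz sqxr phf
Hunk 4: at line 10 remove [tusl] add [jlz,dyer] -> 16 lines: asg bie etni phor jbnn vnz hkc ixa pad jas jlz dyer buedc mpfiz sqxr phf
Hunk 5: at line 12 remove [buedc] add [klfqc,mqyd,hkk] -> 18 lines: asg bie etni phor jbnn vnz hkc ixa pad jas jlz dyer klfqc mqyd hkk mpfiz sqxr phf
Hunk 6: at line 10 remove [dyer] add [igp] -> 18 lines: asg bie etni phor jbnn vnz hkc ixa pad jas jlz igp klfqc mqyd hkk mpfiz sqxr phf
Hunk 7: at line 3 remove [phor] add [cffo] -> 18 lines: asg bie etni cffo jbnn vnz hkc ixa pad jas jlz igp klfqc mqyd hkk mpfiz sqxr phf
Final line 13: klfqc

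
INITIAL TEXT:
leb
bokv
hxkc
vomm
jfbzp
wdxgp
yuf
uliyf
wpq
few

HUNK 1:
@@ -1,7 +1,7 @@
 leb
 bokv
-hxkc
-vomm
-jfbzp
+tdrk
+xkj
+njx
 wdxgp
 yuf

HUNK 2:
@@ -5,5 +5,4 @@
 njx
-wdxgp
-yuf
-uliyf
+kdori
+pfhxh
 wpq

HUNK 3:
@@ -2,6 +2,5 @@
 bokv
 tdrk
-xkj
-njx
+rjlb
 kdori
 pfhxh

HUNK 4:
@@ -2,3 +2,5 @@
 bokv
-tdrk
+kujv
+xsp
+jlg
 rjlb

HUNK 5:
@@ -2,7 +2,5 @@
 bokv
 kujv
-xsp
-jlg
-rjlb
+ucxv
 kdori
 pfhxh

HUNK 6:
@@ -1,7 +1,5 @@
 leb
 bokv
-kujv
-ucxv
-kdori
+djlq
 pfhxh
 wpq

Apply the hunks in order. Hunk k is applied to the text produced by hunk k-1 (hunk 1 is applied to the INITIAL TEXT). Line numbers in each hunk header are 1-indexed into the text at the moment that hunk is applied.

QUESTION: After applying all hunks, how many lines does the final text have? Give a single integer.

Answer: 6

Derivation:
Hunk 1: at line 1 remove [hxkc,vomm,jfbzp] add [tdrk,xkj,njx] -> 10 lines: leb bokv tdrk xkj njx wdxgp yuf uliyf wpq few
Hunk 2: at line 5 remove [wdxgp,yuf,uliyf] add [kdori,pfhxh] -> 9 lines: leb bokv tdrk xkj njx kdori pfhxh wpq few
Hunk 3: at line 2 remove [xkj,njx] add [rjlb] -> 8 lines: leb bokv tdrk rjlb kdori pfhxh wpq few
Hunk 4: at line 2 remove [tdrk] add [kujv,xsp,jlg] -> 10 lines: leb bokv kujv xsp jlg rjlb kdori pfhxh wpq few
Hunk 5: at line 2 remove [xsp,jlg,rjlb] add [ucxv] -> 8 lines: leb bokv kujv ucxv kdori pfhxh wpq few
Hunk 6: at line 1 remove [kujv,ucxv,kdori] add [djlq] -> 6 lines: leb bokv djlq pfhxh wpq few
Final line count: 6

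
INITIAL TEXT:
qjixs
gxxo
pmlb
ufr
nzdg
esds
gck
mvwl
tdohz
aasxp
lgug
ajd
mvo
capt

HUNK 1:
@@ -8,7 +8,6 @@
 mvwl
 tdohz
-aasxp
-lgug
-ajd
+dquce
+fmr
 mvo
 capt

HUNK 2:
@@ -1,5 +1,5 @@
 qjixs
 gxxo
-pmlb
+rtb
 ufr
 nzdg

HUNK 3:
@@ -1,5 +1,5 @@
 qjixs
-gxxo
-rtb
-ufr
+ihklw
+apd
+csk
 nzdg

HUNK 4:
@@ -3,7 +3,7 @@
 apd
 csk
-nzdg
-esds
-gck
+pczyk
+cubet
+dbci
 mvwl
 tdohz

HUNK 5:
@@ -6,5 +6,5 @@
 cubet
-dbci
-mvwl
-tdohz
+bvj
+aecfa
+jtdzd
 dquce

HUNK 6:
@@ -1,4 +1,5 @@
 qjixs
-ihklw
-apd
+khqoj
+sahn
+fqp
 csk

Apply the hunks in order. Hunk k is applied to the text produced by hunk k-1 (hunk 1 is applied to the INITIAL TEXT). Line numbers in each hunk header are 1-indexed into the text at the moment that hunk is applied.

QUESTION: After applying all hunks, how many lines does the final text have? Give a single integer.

Hunk 1: at line 8 remove [aasxp,lgug,ajd] add [dquce,fmr] -> 13 lines: qjixs gxxo pmlb ufr nzdg esds gck mvwl tdohz dquce fmr mvo capt
Hunk 2: at line 1 remove [pmlb] add [rtb] -> 13 lines: qjixs gxxo rtb ufr nzdg esds gck mvwl tdohz dquce fmr mvo capt
Hunk 3: at line 1 remove [gxxo,rtb,ufr] add [ihklw,apd,csk] -> 13 lines: qjixs ihklw apd csk nzdg esds gck mvwl tdohz dquce fmr mvo capt
Hunk 4: at line 3 remove [nzdg,esds,gck] add [pczyk,cubet,dbci] -> 13 lines: qjixs ihklw apd csk pczyk cubet dbci mvwl tdohz dquce fmr mvo capt
Hunk 5: at line 6 remove [dbci,mvwl,tdohz] add [bvj,aecfa,jtdzd] -> 13 lines: qjixs ihklw apd csk pczyk cubet bvj aecfa jtdzd dquce fmr mvo capt
Hunk 6: at line 1 remove [ihklw,apd] add [khqoj,sahn,fqp] -> 14 lines: qjixs khqoj sahn fqp csk pczyk cubet bvj aecfa jtdzd dquce fmr mvo capt
Final line count: 14

Answer: 14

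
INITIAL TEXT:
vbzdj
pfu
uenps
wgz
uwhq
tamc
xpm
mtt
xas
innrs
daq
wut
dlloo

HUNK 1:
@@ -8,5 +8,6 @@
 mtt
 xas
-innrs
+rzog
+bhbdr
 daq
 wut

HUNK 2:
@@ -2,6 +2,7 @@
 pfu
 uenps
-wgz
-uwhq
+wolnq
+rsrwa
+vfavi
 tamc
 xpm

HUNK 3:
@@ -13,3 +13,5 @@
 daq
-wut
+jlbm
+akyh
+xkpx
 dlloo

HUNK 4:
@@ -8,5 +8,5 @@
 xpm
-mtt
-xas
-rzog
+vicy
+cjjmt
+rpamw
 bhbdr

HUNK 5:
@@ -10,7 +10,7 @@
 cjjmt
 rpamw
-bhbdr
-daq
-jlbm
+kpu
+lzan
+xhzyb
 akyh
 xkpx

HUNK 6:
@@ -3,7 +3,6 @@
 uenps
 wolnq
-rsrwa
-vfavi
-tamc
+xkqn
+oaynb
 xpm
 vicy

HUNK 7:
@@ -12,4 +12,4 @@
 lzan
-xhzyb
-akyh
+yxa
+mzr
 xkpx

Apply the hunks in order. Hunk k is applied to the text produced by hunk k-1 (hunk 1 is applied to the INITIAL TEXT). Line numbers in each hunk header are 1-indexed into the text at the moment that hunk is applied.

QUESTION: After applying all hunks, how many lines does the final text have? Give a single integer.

Hunk 1: at line 8 remove [innrs] add [rzog,bhbdr] -> 14 lines: vbzdj pfu uenps wgz uwhq tamc xpm mtt xas rzog bhbdr daq wut dlloo
Hunk 2: at line 2 remove [wgz,uwhq] add [wolnq,rsrwa,vfavi] -> 15 lines: vbzdj pfu uenps wolnq rsrwa vfavi tamc xpm mtt xas rzog bhbdr daq wut dlloo
Hunk 3: at line 13 remove [wut] add [jlbm,akyh,xkpx] -> 17 lines: vbzdj pfu uenps wolnq rsrwa vfavi tamc xpm mtt xas rzog bhbdr daq jlbm akyh xkpx dlloo
Hunk 4: at line 8 remove [mtt,xas,rzog] add [vicy,cjjmt,rpamw] -> 17 lines: vbzdj pfu uenps wolnq rsrwa vfavi tamc xpm vicy cjjmt rpamw bhbdr daq jlbm akyh xkpx dlloo
Hunk 5: at line 10 remove [bhbdr,daq,jlbm] add [kpu,lzan,xhzyb] -> 17 lines: vbzdj pfu uenps wolnq rsrwa vfavi tamc xpm vicy cjjmt rpamw kpu lzan xhzyb akyh xkpx dlloo
Hunk 6: at line 3 remove [rsrwa,vfavi,tamc] add [xkqn,oaynb] -> 16 lines: vbzdj pfu uenps wolnq xkqn oaynb xpm vicy cjjmt rpamw kpu lzan xhzyb akyh xkpx dlloo
Hunk 7: at line 12 remove [xhzyb,akyh] add [yxa,mzr] -> 16 lines: vbzdj pfu uenps wolnq xkqn oaynb xpm vicy cjjmt rpamw kpu lzan yxa mzr xkpx dlloo
Final line count: 16

Answer: 16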